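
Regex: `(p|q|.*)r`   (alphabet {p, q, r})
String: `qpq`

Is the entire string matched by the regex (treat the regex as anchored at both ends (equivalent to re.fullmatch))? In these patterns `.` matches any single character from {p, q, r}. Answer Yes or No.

Every match must end with `r`, but `qpq` does not.

No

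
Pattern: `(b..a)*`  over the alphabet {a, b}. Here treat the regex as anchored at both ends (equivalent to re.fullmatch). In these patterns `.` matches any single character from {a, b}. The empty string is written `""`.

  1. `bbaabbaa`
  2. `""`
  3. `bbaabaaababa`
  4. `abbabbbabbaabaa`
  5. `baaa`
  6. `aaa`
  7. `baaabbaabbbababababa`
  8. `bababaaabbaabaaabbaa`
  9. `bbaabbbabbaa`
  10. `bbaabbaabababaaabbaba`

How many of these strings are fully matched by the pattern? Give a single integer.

1. `bbaabbaa` → match
2. `""` → match
3. `bbaabaaababa` → match
4 → no match
5. `baaa` → match
6. `aaa` → no match
7 → match
8 → match
9. `bbaabbbabbaa` → match
10 → no match
Total matched: 7

7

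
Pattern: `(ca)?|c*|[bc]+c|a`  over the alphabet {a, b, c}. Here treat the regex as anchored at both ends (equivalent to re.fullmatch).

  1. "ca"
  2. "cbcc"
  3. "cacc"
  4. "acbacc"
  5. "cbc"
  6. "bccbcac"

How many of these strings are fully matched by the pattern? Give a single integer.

3

1 → match
2 → match
3 → no match
4 → no match
5 → match
6 → no match
Total matched: 3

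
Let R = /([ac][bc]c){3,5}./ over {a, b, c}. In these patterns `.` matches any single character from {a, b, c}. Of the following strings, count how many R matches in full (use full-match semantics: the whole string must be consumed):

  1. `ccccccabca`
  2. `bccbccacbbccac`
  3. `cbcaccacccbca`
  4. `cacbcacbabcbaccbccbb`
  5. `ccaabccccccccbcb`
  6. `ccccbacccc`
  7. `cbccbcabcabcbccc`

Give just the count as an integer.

1. `ccccccabca` → match
2 → no match
3 → match
4 → no match
5 → no match
6. `ccccbacccc` → no match
7 → no match
Total matched: 2

2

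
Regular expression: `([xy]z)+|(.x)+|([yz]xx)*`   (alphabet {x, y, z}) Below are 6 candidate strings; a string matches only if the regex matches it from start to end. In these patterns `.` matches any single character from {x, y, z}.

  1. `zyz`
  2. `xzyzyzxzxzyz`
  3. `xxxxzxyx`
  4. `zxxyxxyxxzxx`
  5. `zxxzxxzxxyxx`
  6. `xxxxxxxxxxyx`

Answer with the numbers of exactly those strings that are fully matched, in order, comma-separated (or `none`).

1. `zyz` → no match
2. `xzyzyzxzxzyz` → match
3. `xxxxzxyx` → match
4. `zxxyxxyxxzxx` → match
5. `zxxzxxzxxyxx` → match
6. `xxxxxxxxxxyx` → match

2, 3, 4, 5, 6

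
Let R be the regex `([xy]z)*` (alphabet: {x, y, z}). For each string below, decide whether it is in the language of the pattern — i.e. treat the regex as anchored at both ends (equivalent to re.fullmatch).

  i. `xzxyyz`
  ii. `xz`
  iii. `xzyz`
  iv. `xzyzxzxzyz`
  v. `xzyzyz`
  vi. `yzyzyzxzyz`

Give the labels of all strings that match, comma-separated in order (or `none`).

ii, iii, iv, v, vi

i. `xzxyyz` → no match
ii. `xz` → match
iii. `xzyz` → match
iv. `xzyzxzxzyz` → match
v. `xzyzyz` → match
vi. `yzyzyzxzyz` → match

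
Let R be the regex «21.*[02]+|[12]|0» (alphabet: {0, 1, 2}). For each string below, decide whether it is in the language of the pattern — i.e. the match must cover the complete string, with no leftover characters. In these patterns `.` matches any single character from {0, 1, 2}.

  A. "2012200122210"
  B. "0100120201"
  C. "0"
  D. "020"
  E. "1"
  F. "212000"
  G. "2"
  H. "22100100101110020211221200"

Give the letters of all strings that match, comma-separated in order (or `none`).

C, E, F, G

A → no match
B → no match
C → match
D → no match
E → match
F → match
G → match
H → no match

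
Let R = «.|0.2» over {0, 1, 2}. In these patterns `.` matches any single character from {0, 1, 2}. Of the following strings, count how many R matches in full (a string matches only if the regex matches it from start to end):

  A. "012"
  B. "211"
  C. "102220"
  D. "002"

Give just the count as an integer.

A → match
B → no match
C → no match
D → match
Total matched: 2

2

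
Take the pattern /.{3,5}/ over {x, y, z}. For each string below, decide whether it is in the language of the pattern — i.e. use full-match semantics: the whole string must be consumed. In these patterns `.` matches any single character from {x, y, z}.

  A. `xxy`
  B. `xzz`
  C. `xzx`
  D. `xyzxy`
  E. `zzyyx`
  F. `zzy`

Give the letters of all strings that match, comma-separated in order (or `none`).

A, B, C, D, E, F

A. `xxy` → match
B. `xzz` → match
C. `xzx` → match
D. `xyzxy` → match
E. `zzyyx` → match
F. `zzy` → match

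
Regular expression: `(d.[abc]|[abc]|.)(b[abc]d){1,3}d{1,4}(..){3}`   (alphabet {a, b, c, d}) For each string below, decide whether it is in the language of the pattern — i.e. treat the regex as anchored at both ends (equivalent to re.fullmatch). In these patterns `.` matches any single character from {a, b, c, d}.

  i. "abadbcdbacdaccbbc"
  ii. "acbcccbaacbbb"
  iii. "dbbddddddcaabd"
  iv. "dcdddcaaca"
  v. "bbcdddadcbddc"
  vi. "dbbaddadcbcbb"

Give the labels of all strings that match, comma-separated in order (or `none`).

i → no match
ii → no match
iii → match
iv → no match
v → no match
vi → no match

iii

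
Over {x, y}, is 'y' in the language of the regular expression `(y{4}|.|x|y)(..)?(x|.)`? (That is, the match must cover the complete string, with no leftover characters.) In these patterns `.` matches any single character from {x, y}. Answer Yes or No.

No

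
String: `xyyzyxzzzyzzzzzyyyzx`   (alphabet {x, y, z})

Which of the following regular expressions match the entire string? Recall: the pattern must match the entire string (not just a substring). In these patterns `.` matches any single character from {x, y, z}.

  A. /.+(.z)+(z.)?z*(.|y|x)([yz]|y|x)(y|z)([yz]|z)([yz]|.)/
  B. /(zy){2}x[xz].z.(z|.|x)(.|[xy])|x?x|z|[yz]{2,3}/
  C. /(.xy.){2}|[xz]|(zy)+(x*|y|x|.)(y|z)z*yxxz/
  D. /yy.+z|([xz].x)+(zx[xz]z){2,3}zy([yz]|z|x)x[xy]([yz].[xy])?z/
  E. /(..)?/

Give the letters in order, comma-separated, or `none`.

A → match
B → no match
C → no match
D → no match — must end with `z`
E → no match

A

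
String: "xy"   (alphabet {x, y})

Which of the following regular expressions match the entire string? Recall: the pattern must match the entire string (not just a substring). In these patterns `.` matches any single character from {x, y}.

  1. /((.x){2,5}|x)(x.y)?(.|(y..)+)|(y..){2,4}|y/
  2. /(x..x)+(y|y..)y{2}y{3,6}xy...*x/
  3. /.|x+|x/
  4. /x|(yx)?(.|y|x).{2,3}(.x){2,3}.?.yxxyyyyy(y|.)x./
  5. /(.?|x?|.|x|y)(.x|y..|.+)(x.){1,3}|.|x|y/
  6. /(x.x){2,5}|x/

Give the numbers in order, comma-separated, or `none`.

1 → match
2 → no match — must end with "x"
3 → no match
4 → no match
5 → no match
6 → no match — must end with "x"

1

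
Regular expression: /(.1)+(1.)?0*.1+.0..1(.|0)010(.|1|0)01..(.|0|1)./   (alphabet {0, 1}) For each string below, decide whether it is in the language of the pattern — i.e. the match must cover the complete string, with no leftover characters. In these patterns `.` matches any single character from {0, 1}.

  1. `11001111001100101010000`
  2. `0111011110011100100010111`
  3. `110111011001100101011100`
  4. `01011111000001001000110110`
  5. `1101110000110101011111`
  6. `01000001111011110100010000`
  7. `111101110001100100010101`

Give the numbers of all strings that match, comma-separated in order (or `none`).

1, 2, 3, 5, 6, 7

1 → match
2 → match
3 → match
4 → no match
5 → match
6 → match
7 → match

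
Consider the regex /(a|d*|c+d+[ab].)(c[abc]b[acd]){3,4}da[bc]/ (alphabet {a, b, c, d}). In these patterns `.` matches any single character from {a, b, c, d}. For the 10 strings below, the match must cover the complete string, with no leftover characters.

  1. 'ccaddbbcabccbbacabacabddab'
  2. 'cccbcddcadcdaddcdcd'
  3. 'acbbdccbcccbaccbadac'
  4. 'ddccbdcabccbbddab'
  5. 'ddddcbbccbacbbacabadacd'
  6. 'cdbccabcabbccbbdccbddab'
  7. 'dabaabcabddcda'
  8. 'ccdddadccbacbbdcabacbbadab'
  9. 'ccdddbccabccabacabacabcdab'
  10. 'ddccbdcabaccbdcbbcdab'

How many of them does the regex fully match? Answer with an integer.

5

1 → no match
2 → no match
3 → match
4 → match
5 → no match
6 → no match
7 → no match
8 → match
9 → match
10 → match
Total matched: 5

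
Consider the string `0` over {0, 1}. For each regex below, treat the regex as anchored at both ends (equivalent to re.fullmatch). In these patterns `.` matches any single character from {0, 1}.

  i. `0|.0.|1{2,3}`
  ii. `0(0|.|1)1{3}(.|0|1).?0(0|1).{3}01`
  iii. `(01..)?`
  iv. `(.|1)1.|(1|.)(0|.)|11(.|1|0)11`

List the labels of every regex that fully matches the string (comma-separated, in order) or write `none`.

i → match
ii → no match — must end with `01`
iii → no match
iv → no match

i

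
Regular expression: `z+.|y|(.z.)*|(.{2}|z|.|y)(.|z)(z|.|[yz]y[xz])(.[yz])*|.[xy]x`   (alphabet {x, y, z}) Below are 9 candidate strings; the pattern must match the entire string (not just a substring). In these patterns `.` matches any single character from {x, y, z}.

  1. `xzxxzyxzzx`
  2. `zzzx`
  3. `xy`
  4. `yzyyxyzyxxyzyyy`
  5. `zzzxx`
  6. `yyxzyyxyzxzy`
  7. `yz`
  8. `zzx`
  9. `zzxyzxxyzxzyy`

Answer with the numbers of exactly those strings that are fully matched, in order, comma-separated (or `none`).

2, 8

1 → no match
2 → match
3 → no match
4 → no match
5 → no match
6 → no match
7 → no match
8 → match
9 → no match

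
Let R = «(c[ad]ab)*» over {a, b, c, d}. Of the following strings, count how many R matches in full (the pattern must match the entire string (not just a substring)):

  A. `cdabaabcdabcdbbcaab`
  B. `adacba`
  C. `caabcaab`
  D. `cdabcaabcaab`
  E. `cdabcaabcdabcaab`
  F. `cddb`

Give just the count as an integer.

A → no match
B → no match
C → match
D → match
E → match
F → no match
Total matched: 3

3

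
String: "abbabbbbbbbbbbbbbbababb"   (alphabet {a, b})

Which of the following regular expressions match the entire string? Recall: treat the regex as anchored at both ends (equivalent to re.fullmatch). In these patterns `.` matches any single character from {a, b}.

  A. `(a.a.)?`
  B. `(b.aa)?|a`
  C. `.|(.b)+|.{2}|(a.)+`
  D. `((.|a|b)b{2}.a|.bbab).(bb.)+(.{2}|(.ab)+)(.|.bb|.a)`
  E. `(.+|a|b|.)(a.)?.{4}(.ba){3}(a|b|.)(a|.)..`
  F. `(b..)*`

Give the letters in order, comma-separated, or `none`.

A → no match
B → no match
C → no match
D → match
E → no match
F → no match

D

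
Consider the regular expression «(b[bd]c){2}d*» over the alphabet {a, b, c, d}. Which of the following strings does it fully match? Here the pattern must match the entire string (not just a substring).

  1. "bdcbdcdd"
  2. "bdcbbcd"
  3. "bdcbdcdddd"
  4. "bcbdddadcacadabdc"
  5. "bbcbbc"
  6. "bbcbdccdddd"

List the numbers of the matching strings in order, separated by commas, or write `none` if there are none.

1 → match
2 → match
3 → match
4 → no match
5 → match
6 → no match

1, 2, 3, 5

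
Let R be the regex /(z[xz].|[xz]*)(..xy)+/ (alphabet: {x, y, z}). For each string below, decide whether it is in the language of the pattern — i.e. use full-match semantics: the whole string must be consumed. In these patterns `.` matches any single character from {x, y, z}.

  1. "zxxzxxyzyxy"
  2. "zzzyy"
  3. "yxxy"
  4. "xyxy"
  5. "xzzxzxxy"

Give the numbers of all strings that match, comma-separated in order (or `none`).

1, 3, 4, 5

1 → match
2 → no match — must end with "xy"
3 → match
4 → match
5 → match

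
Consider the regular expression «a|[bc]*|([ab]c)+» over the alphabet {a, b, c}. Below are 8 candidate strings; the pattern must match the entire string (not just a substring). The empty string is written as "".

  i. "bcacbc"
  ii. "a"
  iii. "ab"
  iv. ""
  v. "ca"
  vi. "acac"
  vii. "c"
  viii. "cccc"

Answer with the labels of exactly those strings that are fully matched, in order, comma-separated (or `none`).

i. "bcacbc" → match
ii. "a" → match
iii. "ab" → no match
iv. "" → match
v. "ca" → no match
vi. "acac" → match
vii. "c" → match
viii. "cccc" → match

i, ii, iv, vi, vii, viii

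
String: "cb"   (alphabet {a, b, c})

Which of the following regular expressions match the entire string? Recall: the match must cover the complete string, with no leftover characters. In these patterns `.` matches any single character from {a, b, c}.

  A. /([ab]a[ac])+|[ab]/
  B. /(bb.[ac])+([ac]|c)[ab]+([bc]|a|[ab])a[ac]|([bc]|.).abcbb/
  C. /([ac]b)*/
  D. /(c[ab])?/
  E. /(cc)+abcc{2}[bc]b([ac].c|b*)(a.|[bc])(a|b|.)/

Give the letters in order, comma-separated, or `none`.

A → no match
B → no match
C → match
D → match
E → no match — must start with "cc"

C, D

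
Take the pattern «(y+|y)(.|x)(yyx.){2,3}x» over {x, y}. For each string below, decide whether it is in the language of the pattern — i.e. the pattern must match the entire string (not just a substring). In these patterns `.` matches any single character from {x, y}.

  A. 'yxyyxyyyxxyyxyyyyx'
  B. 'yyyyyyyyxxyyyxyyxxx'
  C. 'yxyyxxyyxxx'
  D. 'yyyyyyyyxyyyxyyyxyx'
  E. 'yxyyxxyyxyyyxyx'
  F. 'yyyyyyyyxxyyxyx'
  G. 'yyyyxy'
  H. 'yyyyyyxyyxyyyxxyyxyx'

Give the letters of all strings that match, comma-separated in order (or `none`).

A → no match
B → no match
C → match
D → match
E → match
F → match
G → no match — must end with 'x'
H → match

C, D, E, F, H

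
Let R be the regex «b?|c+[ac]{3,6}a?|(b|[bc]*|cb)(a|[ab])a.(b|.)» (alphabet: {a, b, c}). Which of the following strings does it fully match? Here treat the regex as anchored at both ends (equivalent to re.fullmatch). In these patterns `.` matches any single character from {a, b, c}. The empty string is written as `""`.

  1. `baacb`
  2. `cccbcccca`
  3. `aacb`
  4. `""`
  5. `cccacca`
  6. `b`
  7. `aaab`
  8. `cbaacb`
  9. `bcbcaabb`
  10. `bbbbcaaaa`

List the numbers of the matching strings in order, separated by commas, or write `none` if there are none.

1. `baacb` → match
2. `cccbcccca` → no match
3. `aacb` → match
4. `""` → match
5. `cccacca` → match
6. `b` → match
7. `aaab` → match
8. `cbaacb` → match
9. `bcbcaabb` → match
10. `bbbbcaaaa` → match

1, 3, 4, 5, 6, 7, 8, 9, 10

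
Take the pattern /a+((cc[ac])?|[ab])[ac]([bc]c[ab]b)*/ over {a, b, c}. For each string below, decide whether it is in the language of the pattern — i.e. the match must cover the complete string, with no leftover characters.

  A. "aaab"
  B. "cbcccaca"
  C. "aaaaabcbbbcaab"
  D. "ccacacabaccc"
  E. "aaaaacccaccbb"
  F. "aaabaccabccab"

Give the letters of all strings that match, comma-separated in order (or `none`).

E, F

A. "aaab" → no match
B. "cbcccaca" → no match — must start with "a"
C → no match
D. "ccacacabaccc" → no match — must start with "a"
E → match
F → match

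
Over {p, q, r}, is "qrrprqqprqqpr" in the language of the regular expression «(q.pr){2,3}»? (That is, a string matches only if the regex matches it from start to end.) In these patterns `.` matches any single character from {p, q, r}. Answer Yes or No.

No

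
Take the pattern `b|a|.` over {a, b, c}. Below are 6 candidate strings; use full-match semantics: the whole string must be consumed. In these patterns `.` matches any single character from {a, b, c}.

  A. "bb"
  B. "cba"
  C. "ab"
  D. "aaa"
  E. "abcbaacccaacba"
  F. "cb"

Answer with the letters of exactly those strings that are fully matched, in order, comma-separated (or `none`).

none

A → no match
B → no match
C → no match
D → no match
E → no match
F → no match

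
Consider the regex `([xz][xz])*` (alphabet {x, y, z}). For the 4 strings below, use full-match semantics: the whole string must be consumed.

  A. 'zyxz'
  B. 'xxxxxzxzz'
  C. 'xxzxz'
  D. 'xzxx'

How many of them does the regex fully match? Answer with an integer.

A → no match
B → no match
C → no match
D → match
Total matched: 1

1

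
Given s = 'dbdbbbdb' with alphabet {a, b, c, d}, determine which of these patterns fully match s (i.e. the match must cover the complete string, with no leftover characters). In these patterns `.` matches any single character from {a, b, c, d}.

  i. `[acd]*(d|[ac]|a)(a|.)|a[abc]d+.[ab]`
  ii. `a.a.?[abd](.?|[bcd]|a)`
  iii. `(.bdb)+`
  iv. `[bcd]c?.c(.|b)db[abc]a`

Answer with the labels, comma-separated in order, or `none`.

i → no match
ii → no match — must start with 'a'
iii → match
iv → no match — must end with 'a'

iii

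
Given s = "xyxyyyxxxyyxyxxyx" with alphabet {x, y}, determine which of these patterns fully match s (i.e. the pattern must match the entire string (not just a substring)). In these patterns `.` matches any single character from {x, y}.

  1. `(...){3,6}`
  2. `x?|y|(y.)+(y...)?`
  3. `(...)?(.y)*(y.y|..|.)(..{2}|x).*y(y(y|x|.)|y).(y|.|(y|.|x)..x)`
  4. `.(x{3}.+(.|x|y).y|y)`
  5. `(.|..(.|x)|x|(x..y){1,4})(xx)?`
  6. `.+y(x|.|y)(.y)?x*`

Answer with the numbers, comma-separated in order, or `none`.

3, 6

1 → no match
2 → no match
3 → match
4 → no match — must end with "y"
5 → no match
6 → match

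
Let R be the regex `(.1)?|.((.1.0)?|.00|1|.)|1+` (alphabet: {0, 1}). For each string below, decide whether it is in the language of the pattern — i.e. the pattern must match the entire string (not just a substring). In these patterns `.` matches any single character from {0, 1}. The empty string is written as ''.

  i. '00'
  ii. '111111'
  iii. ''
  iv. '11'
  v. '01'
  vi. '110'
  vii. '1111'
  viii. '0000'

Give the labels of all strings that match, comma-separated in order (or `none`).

i. '00' → match
ii. '111111' → match
iii. '' → match
iv. '11' → match
v. '01' → match
vi. '110' → no match
vii. '1111' → match
viii. '0000' → match

i, ii, iii, iv, v, vii, viii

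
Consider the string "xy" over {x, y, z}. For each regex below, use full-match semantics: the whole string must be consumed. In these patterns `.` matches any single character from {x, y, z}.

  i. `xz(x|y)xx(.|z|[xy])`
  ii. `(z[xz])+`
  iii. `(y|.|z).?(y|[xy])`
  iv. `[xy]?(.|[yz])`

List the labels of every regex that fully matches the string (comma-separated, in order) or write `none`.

i → no match — must start with "xz"
ii → no match — must start with "z"
iii → match
iv → match

iii, iv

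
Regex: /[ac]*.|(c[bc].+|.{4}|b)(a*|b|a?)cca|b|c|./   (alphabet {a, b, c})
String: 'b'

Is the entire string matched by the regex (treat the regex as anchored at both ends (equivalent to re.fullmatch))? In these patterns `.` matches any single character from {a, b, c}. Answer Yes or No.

Yes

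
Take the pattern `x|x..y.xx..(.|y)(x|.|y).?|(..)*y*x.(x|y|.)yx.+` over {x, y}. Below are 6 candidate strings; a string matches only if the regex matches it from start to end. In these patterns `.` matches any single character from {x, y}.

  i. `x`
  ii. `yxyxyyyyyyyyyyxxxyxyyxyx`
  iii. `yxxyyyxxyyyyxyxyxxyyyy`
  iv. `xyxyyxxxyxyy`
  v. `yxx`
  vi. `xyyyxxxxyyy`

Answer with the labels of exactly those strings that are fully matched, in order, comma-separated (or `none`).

i → match
ii → match
iii → match
iv → match
v → no match
vi → match

i, ii, iii, iv, vi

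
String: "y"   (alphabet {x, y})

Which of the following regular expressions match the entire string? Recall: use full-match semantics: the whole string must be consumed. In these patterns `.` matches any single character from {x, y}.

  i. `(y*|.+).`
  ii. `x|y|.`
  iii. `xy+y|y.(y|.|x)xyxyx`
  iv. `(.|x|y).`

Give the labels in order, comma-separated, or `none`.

i, ii

i → match
ii → match
iii → no match
iv → no match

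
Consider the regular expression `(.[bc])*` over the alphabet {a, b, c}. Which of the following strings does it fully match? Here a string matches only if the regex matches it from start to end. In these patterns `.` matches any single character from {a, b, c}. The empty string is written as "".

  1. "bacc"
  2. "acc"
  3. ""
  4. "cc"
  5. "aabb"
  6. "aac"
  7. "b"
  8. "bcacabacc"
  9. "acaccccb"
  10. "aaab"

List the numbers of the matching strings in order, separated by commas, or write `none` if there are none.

3, 4, 9

1 → no match
2 → no match
3 → match
4 → match
5 → no match
6 → no match
7 → no match
8 → no match
9 → match
10 → no match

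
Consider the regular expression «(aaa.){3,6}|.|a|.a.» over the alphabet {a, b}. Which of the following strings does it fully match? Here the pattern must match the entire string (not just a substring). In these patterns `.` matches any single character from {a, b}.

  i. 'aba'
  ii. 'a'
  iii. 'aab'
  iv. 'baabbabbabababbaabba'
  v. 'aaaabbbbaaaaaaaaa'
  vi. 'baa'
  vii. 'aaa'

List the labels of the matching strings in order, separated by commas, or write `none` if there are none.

i → no match
ii → match
iii → match
iv → no match
v → no match
vi → match
vii → match

ii, iii, vi, vii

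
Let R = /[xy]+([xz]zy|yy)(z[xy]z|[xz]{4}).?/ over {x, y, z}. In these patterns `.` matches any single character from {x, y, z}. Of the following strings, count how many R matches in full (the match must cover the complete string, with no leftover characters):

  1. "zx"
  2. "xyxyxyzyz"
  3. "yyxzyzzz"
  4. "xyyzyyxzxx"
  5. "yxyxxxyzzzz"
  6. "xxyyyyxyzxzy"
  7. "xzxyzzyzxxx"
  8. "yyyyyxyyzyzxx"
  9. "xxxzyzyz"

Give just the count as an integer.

1 → no match
2 → no match
3 → no match
4 → no match
5 → no match
6 → no match
7 → no match
8 → no match
9 → match
Total matched: 1

1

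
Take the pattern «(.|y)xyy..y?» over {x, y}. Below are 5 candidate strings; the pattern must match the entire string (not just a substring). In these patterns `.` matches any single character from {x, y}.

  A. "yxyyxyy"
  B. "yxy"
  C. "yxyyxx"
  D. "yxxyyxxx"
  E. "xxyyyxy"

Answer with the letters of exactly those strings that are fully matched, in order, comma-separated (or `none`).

A, C, E

A → match
B → no match
C → match
D → no match
E → match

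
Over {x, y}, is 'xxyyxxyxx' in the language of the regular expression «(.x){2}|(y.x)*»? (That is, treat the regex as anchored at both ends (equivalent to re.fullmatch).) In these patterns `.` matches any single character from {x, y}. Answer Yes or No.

No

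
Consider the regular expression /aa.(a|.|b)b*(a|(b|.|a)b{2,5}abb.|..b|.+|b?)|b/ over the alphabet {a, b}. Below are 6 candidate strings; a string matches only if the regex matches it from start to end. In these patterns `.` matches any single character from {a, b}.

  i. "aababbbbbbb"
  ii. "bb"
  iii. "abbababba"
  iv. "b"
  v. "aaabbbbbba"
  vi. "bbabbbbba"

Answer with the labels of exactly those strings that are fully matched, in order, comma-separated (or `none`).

i → match
ii → no match
iii → no match
iv → match
v → match
vi → no match

i, iv, v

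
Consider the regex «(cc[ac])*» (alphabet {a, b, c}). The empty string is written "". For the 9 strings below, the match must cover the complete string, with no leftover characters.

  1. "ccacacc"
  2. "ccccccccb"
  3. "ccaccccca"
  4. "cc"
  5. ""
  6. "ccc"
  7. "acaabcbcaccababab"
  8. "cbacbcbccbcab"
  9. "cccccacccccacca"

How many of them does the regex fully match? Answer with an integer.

1 → no match
2 → no match
3 → match
4 → no match
5 → match
6 → match
7 → no match
8 → no match
9 → match
Total matched: 4

4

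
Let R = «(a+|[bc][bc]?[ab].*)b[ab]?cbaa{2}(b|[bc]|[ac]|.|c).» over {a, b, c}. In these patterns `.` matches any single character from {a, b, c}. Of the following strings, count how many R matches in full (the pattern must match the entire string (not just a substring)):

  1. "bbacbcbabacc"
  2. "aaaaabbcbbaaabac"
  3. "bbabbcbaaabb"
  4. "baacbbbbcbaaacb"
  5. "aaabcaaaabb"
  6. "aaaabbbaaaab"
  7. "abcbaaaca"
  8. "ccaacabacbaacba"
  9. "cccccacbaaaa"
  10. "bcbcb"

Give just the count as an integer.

3

1 → no match
2 → no match
3 → match
4 → match
5 → no match
6 → no match
7 → match
8 → no match
9 → no match
10 → no match
Total matched: 3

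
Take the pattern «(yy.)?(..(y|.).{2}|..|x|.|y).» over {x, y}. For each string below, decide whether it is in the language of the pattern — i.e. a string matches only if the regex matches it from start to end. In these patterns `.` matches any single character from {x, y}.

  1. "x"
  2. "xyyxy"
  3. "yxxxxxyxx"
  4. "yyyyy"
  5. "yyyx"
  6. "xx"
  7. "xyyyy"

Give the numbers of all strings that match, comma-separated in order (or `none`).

4, 6

1 → no match
2 → no match
3 → no match
4 → match
5 → no match
6 → match
7 → no match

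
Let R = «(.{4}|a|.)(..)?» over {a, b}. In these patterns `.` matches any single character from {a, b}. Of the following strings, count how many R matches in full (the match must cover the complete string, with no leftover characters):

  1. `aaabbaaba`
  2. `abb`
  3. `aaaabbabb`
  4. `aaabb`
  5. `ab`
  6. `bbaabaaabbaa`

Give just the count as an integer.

1

1. `aaabbaaba` → no match
2. `abb` → match
3. `aaaabbabb` → no match
4. `aaabb` → no match
5. `ab` → no match
6. `bbaabaaabbaa` → no match
Total matched: 1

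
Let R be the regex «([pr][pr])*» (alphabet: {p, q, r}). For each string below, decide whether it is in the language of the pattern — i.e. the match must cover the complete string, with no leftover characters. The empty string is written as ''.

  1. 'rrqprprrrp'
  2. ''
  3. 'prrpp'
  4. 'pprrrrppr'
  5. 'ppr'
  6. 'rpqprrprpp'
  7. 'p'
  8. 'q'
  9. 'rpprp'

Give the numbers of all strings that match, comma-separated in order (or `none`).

1 → no match
2 → match
3 → no match
4 → no match
5 → no match
6 → no match
7 → no match
8 → no match
9 → no match

2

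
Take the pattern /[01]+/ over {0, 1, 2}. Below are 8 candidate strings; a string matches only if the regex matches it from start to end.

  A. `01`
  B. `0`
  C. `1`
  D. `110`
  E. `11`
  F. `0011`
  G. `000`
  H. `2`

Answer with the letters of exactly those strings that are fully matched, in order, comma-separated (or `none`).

A, B, C, D, E, F, G

A. `01` → match
B. `0` → match
C. `1` → match
D. `110` → match
E. `11` → match
F. `0011` → match
G. `000` → match
H. `2` → no match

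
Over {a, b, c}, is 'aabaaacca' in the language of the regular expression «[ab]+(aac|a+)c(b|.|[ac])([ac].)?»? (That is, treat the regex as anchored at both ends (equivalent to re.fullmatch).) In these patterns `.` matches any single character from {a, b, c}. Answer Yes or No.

Yes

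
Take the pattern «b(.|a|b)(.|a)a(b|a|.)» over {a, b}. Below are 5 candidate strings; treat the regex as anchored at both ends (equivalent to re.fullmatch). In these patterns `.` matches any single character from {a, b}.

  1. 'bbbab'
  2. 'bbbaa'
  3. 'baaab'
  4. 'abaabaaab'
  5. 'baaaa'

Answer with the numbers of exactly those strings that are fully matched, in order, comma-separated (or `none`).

1, 2, 3, 5

1 → match
2 → match
3 → match
4 → no match — must start with 'b'
5 → match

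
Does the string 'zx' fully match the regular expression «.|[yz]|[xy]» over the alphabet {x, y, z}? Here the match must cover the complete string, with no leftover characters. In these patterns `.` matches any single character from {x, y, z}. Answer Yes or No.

No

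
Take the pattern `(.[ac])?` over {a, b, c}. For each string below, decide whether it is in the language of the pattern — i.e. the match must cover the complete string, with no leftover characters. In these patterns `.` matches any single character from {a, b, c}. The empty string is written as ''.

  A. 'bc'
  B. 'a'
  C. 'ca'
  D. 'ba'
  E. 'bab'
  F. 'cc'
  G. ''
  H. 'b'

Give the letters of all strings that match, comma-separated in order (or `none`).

A, C, D, F, G

A → match
B → no match
C → match
D → match
E → no match
F → match
G → match
H → no match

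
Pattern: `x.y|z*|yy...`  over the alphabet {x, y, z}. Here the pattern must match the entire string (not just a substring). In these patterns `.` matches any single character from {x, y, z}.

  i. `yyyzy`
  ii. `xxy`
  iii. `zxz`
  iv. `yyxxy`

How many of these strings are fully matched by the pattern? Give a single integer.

3

i → match
ii → match
iii → no match
iv → match
Total matched: 3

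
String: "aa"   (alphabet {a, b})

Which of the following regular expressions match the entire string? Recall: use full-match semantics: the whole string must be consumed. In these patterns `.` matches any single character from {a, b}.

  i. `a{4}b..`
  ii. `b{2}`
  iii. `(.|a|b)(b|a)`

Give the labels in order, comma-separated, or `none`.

i → no match
ii → no match — must start with "b"
iii → match

iii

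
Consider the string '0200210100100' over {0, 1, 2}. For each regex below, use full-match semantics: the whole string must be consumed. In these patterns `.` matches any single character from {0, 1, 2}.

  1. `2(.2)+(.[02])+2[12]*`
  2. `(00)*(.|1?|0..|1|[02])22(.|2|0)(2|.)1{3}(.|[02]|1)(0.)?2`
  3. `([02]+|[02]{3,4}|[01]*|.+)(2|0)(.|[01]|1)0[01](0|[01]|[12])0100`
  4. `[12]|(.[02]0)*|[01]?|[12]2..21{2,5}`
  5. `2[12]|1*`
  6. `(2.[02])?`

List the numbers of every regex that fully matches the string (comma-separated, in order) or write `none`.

1 → no match — must start with '2'
2 → no match — must end with '2'
3 → match
4 → no match
5 → no match
6 → no match

3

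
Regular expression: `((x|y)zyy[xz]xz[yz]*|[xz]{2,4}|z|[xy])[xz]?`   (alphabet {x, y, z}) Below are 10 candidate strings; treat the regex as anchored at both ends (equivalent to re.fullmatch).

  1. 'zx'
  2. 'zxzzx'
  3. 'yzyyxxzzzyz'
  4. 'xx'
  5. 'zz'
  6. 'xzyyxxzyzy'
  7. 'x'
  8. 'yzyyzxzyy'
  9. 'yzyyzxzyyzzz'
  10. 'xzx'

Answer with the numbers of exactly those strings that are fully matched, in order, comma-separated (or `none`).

1. 'zx' → match
2. 'zxzzx' → match
3. 'yzyyxxzzzyz' → match
4. 'xx' → match
5. 'zz' → match
6. 'xzyyxxzyzy' → match
7. 'x' → match
8. 'yzyyzxzyy' → match
9. 'yzyyzxzyyzzz' → match
10. 'xzx' → match

1, 2, 3, 4, 5, 6, 7, 8, 9, 10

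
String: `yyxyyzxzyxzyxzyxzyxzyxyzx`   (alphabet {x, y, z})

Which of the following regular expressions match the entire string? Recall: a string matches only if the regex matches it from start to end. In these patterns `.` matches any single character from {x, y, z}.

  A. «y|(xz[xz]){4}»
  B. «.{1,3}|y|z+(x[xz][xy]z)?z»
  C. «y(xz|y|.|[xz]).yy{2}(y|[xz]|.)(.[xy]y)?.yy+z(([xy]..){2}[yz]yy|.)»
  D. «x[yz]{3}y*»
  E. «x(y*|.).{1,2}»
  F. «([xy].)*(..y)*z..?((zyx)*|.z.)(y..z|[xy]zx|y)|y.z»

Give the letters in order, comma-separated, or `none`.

F

A → no match
B → no match
C → no match
D → no match — must start with `x`
E → no match — must start with `x`
F → match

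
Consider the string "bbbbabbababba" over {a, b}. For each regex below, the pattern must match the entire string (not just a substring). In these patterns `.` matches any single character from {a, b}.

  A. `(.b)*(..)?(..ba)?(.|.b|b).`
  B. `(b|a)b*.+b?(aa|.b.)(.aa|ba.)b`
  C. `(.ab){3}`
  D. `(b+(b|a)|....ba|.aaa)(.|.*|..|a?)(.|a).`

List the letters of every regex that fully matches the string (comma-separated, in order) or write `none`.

A → match
B → no match — must end with "b"
C → no match — must end with "ab"
D → match

A, D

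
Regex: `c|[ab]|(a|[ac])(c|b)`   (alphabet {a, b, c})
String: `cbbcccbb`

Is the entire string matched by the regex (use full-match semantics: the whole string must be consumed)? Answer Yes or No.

No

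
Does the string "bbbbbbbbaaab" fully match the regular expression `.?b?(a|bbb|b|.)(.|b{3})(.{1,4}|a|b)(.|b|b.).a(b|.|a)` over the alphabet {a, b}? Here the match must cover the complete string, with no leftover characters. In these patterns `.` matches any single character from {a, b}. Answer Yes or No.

Yes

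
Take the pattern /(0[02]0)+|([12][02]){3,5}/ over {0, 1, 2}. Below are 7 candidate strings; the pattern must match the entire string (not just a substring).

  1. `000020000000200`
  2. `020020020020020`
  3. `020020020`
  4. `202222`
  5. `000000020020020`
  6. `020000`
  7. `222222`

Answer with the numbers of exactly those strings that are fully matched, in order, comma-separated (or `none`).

1 → no match
2 → match
3 → match
4 → match
5 → match
6 → match
7 → match

2, 3, 4, 5, 6, 7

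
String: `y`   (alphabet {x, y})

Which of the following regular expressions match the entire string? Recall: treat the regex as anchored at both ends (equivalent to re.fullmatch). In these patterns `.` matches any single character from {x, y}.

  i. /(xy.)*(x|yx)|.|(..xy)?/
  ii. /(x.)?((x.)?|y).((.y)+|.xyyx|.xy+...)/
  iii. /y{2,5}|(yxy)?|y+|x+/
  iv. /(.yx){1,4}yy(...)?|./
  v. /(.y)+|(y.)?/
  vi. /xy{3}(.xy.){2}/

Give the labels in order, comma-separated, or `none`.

i → match
ii → no match
iii → match
iv → match
v → no match
vi → no match — must start with `xy`

i, iii, iv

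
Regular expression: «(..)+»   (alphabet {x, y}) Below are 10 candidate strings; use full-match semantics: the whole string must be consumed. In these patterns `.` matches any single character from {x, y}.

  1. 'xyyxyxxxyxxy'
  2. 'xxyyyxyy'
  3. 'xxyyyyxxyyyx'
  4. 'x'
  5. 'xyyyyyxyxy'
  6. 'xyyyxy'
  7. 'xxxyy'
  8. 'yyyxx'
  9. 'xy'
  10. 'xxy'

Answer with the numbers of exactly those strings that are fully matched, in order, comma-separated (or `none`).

1 → match
2 → match
3 → match
4 → no match
5 → match
6 → match
7 → no match
8 → no match
9 → match
10 → no match

1, 2, 3, 5, 6, 9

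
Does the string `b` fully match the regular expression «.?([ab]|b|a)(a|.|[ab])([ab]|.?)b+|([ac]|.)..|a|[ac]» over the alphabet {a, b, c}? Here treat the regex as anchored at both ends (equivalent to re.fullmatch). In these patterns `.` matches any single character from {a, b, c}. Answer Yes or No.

No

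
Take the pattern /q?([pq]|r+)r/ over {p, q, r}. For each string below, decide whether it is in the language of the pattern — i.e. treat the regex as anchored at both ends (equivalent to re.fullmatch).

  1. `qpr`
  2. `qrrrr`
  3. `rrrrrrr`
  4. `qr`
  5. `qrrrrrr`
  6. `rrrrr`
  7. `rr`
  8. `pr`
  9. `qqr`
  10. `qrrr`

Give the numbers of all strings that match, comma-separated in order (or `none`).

1 → match
2 → match
3 → match
4 → match
5 → match
6 → match
7 → match
8 → match
9 → match
10 → match

1, 2, 3, 4, 5, 6, 7, 8, 9, 10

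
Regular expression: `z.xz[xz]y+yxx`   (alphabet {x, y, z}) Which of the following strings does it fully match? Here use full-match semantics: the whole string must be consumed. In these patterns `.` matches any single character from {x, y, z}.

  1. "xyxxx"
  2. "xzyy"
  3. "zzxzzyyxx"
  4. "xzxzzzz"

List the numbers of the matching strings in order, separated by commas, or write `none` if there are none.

3

1. "xyxxx" → no match — must start with "z"
2. "xzyy" → no match — must start with "z"
3. "zzxzzyyxx" → match
4. "xzxzzzz" → no match — must start with "z"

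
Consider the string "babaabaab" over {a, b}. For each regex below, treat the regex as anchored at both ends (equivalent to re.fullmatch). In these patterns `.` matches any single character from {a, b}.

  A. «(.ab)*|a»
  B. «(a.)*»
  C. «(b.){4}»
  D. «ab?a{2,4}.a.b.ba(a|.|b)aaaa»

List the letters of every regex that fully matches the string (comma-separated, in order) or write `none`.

A → match
B → no match
C → no match
D → no match — must start with "a"

A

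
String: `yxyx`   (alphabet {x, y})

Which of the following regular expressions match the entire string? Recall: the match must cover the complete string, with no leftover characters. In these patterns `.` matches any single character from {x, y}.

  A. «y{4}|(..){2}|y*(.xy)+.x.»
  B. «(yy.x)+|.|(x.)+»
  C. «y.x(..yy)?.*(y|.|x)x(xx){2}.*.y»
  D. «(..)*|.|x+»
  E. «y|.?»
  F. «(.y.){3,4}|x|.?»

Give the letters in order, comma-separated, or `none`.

A → match
B → no match
C → no match — must end with `y`
D → match
E → no match
F → no match

A, D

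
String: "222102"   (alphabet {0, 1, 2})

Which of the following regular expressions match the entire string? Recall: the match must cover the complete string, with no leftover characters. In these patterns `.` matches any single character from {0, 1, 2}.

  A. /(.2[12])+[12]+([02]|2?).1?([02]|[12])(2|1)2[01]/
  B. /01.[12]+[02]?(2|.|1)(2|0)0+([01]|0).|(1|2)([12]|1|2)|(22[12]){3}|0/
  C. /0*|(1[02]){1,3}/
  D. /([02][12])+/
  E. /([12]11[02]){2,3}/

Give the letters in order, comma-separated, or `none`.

D

A → no match
B → no match
C → no match
D → match
E → no match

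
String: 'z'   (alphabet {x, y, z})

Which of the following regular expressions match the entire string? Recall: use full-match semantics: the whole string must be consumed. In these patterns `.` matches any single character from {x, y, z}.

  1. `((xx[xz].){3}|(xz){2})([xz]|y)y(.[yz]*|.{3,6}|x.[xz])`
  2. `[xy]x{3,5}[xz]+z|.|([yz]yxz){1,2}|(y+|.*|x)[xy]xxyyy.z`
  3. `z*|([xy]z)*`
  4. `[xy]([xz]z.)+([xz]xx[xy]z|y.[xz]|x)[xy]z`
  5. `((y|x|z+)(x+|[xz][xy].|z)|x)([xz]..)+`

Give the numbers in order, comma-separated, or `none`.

2, 3

1 → no match
2 → match
3 → match
4 → no match
5 → no match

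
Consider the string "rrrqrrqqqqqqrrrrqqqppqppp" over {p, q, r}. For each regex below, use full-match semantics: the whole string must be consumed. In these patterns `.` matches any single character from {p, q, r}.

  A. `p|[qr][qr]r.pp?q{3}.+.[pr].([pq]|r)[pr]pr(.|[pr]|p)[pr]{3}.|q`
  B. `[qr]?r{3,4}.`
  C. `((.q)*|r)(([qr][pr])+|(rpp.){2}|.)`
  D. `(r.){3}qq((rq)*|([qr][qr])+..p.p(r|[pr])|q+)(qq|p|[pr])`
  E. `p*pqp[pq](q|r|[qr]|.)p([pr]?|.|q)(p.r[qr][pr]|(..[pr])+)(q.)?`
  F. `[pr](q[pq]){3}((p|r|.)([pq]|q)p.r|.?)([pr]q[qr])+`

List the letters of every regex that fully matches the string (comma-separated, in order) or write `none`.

A → no match
B → no match
C → no match
D → match
E → no match
F → no match

D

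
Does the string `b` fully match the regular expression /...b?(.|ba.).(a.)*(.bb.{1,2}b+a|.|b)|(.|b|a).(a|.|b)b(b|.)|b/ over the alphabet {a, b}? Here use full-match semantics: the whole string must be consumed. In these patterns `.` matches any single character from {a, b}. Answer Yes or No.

Yes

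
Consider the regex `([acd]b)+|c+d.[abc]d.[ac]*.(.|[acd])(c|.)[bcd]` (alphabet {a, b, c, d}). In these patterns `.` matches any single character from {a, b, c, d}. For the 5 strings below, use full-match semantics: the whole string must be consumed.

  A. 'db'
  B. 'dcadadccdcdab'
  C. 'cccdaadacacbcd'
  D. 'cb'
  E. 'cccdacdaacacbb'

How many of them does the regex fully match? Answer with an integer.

4

A. 'db' → match
B → no match
C → match
D. 'cb' → match
E → match
Total matched: 4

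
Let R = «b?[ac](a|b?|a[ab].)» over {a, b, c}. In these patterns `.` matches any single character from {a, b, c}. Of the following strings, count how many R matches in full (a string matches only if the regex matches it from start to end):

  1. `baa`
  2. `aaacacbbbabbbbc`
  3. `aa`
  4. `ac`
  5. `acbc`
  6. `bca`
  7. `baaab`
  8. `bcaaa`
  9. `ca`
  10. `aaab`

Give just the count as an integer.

1 → match
2 → no match
3 → match
4 → no match
5 → no match
6 → match
7 → match
8 → match
9 → match
10 → match
Total matched: 7

7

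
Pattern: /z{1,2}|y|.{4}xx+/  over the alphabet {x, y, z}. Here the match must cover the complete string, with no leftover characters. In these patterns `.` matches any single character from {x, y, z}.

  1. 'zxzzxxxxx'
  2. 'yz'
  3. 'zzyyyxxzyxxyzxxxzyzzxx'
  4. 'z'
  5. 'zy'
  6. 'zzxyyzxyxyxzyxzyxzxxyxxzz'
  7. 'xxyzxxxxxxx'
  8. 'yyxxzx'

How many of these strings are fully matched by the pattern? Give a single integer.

3

1 → match
2 → no match
3 → no match
4 → match
5 → no match
6 → no match
7 → match
8 → no match
Total matched: 3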